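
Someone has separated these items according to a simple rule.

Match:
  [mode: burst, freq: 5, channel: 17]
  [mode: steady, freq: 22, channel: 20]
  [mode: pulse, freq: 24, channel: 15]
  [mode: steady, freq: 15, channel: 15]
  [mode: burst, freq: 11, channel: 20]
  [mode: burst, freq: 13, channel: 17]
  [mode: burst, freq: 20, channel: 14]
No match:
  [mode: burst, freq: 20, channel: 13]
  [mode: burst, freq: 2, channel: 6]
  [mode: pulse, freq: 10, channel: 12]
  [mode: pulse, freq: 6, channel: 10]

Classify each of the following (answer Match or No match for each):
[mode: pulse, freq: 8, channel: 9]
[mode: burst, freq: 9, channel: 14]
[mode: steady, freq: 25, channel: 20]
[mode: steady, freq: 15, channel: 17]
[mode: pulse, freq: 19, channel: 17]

The simplest hypothesis consistent with all the labels is: channel ≥ 14.
[mode: pulse, freq: 8, channel: 9]: channel = 9, fails this test → No match. [mode: burst, freq: 9, channel: 14]: channel = 14, checks out → Match. [mode: steady, freq: 25, channel: 20]: channel = 20, checks out → Match. [mode: steady, freq: 15, channel: 17]: channel = 17, checks out → Match. [mode: pulse, freq: 19, channel: 17]: channel = 17, checks out → Match.

No match, Match, Match, Match, Match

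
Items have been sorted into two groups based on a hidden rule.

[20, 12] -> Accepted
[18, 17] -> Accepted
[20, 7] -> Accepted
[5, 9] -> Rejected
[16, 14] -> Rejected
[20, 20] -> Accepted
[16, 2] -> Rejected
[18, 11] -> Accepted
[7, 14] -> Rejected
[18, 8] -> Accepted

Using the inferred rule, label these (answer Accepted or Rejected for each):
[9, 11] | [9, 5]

Rejected, Rejected

The simplest hypothesis consistent with all the labels is: first ≥ 17.
[9, 11] → first 9 → Rejected. [9, 5] → first 9 → Rejected.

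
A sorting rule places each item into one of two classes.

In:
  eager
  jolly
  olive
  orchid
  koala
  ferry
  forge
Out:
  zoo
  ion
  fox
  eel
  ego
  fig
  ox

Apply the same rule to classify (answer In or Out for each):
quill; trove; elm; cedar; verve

In, In, Out, In, In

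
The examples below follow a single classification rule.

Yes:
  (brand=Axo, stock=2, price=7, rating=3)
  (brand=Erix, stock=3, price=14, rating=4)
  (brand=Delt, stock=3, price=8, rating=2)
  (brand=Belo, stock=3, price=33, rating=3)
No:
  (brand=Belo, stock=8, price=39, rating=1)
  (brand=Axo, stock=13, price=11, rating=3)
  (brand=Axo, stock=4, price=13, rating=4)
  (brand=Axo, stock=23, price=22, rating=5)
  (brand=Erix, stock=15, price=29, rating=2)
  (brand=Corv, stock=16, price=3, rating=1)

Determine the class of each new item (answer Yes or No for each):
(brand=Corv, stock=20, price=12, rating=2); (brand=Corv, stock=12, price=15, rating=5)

No, No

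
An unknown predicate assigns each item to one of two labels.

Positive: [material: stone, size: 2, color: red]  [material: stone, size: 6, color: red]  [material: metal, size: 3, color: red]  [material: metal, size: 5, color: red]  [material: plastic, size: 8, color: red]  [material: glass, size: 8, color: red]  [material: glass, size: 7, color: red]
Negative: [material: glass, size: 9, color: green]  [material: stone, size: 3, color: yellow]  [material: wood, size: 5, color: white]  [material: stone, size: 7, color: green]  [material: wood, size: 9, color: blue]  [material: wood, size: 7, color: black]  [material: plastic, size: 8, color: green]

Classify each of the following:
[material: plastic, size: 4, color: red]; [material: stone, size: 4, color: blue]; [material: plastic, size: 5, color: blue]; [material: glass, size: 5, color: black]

The classifier is using: color is red.
[material: plastic, size: 4, color: red]: color is red, passes → Positive.
[material: stone, size: 4, color: blue]: color is blue, does not pass → Negative.
[material: plastic, size: 5, color: blue]: color is blue, does not pass → Negative.
[material: glass, size: 5, color: black]: color is black, does not pass → Negative.

Positive, Negative, Negative, Negative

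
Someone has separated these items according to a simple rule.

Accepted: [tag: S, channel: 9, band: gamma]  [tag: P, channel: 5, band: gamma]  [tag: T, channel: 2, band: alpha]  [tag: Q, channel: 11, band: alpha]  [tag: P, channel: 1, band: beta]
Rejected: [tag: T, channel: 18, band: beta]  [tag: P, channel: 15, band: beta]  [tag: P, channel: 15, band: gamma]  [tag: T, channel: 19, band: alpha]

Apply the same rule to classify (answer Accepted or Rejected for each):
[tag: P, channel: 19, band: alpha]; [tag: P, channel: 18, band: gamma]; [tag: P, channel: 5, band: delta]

The simplest hypothesis consistent with all the labels is: channel ≤ 11.
[tag: P, channel: 19, band: alpha] → channel = 19 → Rejected.
[tag: P, channel: 18, band: gamma] → channel = 18 → Rejected.
[tag: P, channel: 5, band: delta] → channel = 5 → Accepted.

Rejected, Rejected, Accepted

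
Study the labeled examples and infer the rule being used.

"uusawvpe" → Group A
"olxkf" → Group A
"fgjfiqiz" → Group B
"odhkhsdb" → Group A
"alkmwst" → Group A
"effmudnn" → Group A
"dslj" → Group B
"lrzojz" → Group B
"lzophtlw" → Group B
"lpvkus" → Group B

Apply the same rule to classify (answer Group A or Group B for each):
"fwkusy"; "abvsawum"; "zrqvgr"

A rule that fits every label: starts with a vowel — true of each 'Group A' example, false of each 'Group B' one.
"fwkusy" — starts with 'f', hence Group B.
"abvsawum" — starts with 'a', hence Group A.
"zrqvgr" — starts with 'z', hence Group B.

Group B, Group A, Group B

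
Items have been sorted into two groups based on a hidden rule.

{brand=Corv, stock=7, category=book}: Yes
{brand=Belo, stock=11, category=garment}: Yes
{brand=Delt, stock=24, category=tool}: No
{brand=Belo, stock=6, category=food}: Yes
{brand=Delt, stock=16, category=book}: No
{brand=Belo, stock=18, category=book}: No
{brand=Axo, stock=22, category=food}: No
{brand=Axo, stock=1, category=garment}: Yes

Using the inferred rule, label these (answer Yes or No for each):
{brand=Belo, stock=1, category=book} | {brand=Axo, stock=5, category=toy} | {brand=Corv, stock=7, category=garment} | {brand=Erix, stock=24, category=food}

Yes, Yes, Yes, No

The simplest hypothesis consistent with all the labels is: stock ≤ 11.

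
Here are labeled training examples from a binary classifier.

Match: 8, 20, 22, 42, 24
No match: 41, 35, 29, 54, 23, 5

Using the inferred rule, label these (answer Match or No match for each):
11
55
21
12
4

No match, No match, No match, Match, Match

The distinguishing property — even AND at most 42 — holds for all the 'Match' cases and none of the 'No match' cases.
11 — 11 is odd, 11 ≤ 42, hence No match.
55 — 55 is odd, 55 > 42, hence No match.
21 — 21 is odd, 21 ≤ 42, hence No match.
12 — 12 is even, 12 ≤ 42, hence Match.
4 — 4 is even, 4 ≤ 42, hence Match.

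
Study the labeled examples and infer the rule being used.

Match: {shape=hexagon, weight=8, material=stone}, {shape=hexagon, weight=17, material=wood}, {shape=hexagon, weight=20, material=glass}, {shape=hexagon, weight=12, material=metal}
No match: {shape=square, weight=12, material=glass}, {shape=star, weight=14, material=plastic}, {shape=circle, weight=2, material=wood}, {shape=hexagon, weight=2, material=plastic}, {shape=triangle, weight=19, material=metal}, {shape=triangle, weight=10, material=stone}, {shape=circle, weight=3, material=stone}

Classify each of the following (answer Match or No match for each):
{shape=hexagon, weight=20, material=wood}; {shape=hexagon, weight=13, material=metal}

Match, Match

The simplest hypothesis consistent with all the labels is: shape is hexagon AND weight ≥ 3.
{shape=hexagon, weight=20, material=wood}: shape is hexagon, weight = 20, meets the rule → Match. {shape=hexagon, weight=13, material=metal}: shape is hexagon, weight = 13, meets the rule → Match.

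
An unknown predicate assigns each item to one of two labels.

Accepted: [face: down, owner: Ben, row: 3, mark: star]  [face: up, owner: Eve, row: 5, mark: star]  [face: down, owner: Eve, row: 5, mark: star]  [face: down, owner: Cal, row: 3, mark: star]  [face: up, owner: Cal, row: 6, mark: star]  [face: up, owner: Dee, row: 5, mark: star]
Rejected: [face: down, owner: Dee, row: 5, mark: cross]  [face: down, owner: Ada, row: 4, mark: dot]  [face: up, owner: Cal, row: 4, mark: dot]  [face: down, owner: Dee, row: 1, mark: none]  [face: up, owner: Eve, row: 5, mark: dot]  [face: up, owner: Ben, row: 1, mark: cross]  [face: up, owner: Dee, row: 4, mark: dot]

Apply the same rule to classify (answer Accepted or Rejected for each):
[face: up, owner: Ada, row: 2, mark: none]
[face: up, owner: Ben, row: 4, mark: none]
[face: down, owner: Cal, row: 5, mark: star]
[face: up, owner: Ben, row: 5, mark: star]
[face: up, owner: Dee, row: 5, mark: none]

The simplest hypothesis consistent with all the labels is: mark is star.
[face: up, owner: Ada, row: 2, mark: none] → mark is none → Rejected. [face: up, owner: Ben, row: 4, mark: none] → mark is none → Rejected. [face: down, owner: Cal, row: 5, mark: star] → mark is star → Accepted. [face: up, owner: Ben, row: 5, mark: star] → mark is star → Accepted. [face: up, owner: Dee, row: 5, mark: none] → mark is none → Rejected.

Rejected, Rejected, Accepted, Accepted, Rejected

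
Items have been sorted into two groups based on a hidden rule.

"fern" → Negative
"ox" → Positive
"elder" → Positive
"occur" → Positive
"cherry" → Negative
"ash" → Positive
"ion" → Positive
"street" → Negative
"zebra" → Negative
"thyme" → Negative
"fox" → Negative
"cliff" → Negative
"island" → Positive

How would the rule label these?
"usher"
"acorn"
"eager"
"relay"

The common property of the 'Positive' items is: starts with a vowel. No 'Negative' item has it.
"usher": starts with 'u' — checks out, so Positive.
"acorn": starts with 'a' — checks out, so Positive.
"eager": starts with 'e' — checks out, so Positive.
"relay": starts with 'r' — fails the rule, so Negative.

Positive, Positive, Positive, Negative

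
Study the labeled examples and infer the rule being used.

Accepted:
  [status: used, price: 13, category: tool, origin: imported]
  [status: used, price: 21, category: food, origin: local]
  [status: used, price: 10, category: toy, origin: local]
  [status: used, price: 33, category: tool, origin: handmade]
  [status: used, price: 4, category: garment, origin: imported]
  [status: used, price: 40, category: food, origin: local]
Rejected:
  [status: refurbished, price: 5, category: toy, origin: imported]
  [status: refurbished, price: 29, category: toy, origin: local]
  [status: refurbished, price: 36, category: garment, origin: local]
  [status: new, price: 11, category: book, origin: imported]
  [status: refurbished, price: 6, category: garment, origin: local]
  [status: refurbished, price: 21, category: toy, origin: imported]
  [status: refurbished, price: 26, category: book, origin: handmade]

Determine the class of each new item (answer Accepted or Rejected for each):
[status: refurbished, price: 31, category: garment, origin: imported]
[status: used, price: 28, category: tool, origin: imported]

A rule that fits every label: status is used — true of each 'Accepted' example, false of each 'Rejected' one.
[status: refurbished, price: 31, category: garment, origin: imported] → status is refurbished → Rejected.
[status: used, price: 28, category: tool, origin: imported] → status is used → Accepted.

Rejected, Accepted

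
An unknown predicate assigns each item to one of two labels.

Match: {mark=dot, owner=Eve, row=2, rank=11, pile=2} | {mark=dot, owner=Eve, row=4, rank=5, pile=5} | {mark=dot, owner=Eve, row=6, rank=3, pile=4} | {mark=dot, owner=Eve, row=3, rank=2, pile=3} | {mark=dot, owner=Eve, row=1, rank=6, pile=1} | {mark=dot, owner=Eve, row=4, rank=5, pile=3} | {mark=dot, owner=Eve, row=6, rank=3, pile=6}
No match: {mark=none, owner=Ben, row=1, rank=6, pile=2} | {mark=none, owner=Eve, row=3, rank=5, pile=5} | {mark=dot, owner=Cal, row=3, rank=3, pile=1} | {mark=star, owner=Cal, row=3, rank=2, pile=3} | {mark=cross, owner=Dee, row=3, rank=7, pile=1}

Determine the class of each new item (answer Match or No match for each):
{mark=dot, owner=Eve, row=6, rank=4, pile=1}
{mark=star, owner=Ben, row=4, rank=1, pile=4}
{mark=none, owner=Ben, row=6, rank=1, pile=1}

Match, No match, No match

The common property of the 'Match' items is: mark is dot AND owner is Eve. No 'No match' item has it.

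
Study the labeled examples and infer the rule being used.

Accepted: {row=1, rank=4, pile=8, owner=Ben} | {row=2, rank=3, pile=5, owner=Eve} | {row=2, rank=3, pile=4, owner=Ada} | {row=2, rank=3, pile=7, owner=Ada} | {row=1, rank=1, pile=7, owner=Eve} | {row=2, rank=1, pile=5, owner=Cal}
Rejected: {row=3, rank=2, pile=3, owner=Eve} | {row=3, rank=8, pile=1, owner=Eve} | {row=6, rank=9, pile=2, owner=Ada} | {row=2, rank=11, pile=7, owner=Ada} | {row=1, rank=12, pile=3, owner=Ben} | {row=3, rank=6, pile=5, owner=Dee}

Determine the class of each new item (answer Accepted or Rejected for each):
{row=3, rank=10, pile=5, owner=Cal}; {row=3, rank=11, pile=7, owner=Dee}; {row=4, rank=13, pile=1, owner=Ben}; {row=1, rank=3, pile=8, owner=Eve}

Rejected, Rejected, Rejected, Accepted

The common property of the 'Accepted' items is: rank ≤ 4 AND row ≤ 2. No 'Rejected' item has it.
Rejected: {row=3, rank=10, pile=5, owner=Cal}, since rank = 10, row = 3. Rejected: {row=3, rank=11, pile=7, owner=Dee}, since rank = 11, row = 3. Rejected: {row=4, rank=13, pile=1, owner=Ben}, since rank = 13, row = 4. Accepted: {row=1, rank=3, pile=8, owner=Eve}, since rank = 3, row = 1.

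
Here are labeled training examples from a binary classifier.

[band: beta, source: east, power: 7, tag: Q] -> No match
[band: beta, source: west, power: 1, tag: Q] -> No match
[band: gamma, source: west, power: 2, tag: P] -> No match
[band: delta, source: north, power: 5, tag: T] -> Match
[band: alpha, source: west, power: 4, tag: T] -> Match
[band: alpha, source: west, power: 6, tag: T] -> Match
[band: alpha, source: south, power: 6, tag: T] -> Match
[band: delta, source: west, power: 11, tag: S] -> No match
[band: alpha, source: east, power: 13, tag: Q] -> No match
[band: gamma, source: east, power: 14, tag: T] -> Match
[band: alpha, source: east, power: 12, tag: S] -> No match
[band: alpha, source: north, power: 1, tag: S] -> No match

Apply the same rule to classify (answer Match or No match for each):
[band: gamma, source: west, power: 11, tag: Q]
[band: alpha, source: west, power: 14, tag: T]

No match, Match

The common property of the 'Match' items is: tag is T. No 'No match' item has it.
[band: gamma, source: west, power: 11, tag: Q]: tag is Q, doesn't qualify → No match. [band: alpha, source: west, power: 14, tag: T]: tag is T, qualifies → Match.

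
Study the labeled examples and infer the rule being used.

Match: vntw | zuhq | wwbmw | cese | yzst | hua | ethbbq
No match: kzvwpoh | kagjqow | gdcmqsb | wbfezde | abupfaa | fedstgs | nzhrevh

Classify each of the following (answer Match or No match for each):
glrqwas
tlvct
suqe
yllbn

The simplest hypothesis consistent with all the labels is: length ≤ 6.
glrqwas → length 7 → No match. tlvct → length 5 → Match. suqe → length 4 → Match. yllbn → length 5 → Match.

No match, Match, Match, Match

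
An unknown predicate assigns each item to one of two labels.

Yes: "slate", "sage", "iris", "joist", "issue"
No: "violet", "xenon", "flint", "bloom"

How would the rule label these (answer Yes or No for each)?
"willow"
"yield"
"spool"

The common property of the 'Yes' items is: contains 's'. No 'No' item has it.
"willow" — no 's', hence No. "yield" — no 's', hence No. "spool" — has 's', hence Yes.

No, No, Yes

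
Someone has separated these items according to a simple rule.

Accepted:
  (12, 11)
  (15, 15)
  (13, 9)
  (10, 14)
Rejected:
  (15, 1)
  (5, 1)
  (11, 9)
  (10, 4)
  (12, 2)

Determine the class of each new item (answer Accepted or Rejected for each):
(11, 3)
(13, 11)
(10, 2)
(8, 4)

Rejected, Accepted, Rejected, Rejected

A rule that fits every label: sum ≥ 22 — true of each 'Accepted' example, false of each 'Rejected' one.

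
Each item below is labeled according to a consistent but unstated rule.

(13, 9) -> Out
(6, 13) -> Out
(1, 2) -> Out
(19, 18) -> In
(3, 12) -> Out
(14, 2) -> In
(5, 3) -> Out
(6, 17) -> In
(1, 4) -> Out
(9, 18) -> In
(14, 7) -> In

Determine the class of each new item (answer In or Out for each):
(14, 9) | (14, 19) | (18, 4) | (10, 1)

In, In, In, Out

'In' ⟺ max ≥ 14.
(14, 9): In (max 14). (14, 19): In (max 19). (18, 4): In (max 18). (10, 1): Out (max 10).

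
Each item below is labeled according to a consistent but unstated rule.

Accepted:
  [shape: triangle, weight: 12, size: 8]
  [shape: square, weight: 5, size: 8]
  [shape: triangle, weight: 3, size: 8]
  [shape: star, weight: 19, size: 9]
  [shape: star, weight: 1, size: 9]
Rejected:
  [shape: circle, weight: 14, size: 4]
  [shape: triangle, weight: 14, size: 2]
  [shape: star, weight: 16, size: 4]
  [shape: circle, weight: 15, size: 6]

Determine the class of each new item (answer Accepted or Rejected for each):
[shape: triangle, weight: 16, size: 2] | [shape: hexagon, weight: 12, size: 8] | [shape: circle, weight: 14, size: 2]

Rule: size ≥ 8. This holds for each 'Accepted' example and fails for each 'Rejected' one.
Rejected: [shape: triangle, weight: 16, size: 2], since size = 2.
Accepted: [shape: hexagon, weight: 12, size: 8], since size = 8.
Rejected: [shape: circle, weight: 14, size: 2], since size = 2.

Rejected, Accepted, Rejected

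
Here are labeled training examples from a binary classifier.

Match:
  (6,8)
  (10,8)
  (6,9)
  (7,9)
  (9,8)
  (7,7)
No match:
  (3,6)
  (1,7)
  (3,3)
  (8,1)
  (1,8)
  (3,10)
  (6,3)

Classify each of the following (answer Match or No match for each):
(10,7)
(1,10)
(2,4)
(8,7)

Match, No match, No match, Match

One predicate separates the groups cleanly: sum ≥ 14.
Match: (10,7), since 10+7 = 17. No match: (1,10), since 1+10 = 11. No match: (2,4), since 2+4 = 6. Match: (8,7), since 8+7 = 15.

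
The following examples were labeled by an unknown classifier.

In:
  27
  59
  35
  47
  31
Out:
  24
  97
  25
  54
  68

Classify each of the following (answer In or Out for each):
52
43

Out, In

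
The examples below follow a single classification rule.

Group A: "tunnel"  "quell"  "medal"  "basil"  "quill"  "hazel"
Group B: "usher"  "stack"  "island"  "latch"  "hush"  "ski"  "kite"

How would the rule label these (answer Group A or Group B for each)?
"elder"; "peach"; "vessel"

The distinguishing property — ends with 'l' — holds for all the 'Group A' cases and none of the 'Group B' cases.
"elder": ends with 'r' — lacks this property, so Group B.
"peach": ends with 'h' — lacks this property, so Group B.
"vessel": ends with 'l' — qualifies, so Group A.

Group B, Group B, Group A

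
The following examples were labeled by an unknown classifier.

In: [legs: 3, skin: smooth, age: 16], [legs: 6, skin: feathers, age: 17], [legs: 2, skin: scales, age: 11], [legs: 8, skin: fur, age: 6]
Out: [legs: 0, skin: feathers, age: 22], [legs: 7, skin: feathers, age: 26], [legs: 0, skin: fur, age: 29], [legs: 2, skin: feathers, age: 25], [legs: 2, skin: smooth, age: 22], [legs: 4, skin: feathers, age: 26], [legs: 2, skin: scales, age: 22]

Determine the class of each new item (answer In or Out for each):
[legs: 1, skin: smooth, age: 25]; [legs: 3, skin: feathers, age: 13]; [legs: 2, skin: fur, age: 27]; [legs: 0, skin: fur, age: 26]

Out, In, Out, Out

A rule that fits every label: age ≤ 17 — true of each 'In' example, false of each 'Out' one.
[legs: 1, skin: smooth, age: 25]: Out (age = 25).
[legs: 3, skin: feathers, age: 13]: In (age = 13).
[legs: 2, skin: fur, age: 27]: Out (age = 27).
[legs: 0, skin: fur, age: 26]: Out (age = 26).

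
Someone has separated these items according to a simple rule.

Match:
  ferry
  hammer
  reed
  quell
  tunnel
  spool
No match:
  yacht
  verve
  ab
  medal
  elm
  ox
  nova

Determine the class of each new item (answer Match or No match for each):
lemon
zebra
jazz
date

No match, No match, Match, No match

Looking at the examples, the only property every 'Match' case has and every 'No match' case lacks is: has a double letter.
lemon → no doubled letter → No match.
zebra → no doubled letter → No match.
jazz → 'zz' doubled → Match.
date → no doubled letter → No match.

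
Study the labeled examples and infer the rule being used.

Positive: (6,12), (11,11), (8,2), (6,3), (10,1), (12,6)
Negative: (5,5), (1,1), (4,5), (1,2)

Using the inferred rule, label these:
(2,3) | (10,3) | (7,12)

Negative, Positive, Positive

The pattern is that an item is 'Positive' exactly when: first ≥ 6.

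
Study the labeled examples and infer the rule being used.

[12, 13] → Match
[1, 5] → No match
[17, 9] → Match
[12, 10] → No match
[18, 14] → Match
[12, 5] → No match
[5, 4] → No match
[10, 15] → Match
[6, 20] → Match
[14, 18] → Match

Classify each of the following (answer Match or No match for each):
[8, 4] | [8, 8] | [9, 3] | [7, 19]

A rule that fits every label: sum ≥ 25 — true of each 'Match' example, false of each 'No match' one.
[8, 4] → 8+4 = 12 → No match. [8, 8] → 8+8 = 16 → No match. [9, 3] → 9+3 = 12 → No match. [7, 19] → 7+19 = 26 → Match.

No match, No match, No match, Match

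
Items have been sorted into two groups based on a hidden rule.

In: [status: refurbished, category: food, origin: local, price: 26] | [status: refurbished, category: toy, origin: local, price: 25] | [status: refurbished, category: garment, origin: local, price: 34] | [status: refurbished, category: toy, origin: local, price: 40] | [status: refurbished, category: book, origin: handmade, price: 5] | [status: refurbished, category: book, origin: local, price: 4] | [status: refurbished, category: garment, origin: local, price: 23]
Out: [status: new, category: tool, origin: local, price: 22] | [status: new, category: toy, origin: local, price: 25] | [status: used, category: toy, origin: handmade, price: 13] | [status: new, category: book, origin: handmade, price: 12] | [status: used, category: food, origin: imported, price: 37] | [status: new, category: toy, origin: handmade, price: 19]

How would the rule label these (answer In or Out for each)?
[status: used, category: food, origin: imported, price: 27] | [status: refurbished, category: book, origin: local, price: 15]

Out, In

The distinguishing property — status is refurbished — holds for all the 'In' cases and none of the 'Out' cases.
[status: used, category: food, origin: imported, price: 27] — status is used, hence Out. [status: refurbished, category: book, origin: local, price: 15] — status is refurbished, hence In.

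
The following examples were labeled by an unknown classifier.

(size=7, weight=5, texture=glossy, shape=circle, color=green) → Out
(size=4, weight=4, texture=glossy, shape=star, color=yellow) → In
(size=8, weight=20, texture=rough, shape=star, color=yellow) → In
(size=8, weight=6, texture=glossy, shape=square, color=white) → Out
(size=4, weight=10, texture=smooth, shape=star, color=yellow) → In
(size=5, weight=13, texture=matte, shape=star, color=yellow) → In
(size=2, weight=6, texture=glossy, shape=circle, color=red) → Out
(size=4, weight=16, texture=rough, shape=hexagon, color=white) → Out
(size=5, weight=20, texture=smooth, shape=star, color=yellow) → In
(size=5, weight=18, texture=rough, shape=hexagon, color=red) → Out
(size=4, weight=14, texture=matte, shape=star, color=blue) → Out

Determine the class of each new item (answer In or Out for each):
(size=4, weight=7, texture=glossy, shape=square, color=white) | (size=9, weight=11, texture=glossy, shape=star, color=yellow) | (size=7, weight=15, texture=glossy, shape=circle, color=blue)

A rule that fits every label: color is yellow — true of each 'In' example, false of each 'Out' one.
Out: (size=4, weight=7, texture=glossy, shape=square, color=white), since color is white. In: (size=9, weight=11, texture=glossy, shape=star, color=yellow), since color is yellow. Out: (size=7, weight=15, texture=glossy, shape=circle, color=blue), since color is blue.

Out, In, Out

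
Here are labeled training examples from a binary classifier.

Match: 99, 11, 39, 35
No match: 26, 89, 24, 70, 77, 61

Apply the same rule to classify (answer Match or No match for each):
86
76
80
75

Every 'Match' example satisfies: ≡ 3 (mod 4). None of the 'No match' examples do.

No match, No match, No match, Match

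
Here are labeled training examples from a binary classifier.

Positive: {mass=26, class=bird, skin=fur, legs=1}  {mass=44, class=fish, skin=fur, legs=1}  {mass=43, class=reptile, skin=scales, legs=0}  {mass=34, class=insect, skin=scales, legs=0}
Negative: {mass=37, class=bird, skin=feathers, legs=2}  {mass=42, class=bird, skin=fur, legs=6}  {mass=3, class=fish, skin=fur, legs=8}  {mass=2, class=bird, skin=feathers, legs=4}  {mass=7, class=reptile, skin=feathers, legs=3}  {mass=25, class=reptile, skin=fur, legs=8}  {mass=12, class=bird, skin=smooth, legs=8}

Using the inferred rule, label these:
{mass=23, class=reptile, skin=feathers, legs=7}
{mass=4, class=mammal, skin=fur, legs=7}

One predicate separates the groups cleanly: legs ≤ 1.

Negative, Negative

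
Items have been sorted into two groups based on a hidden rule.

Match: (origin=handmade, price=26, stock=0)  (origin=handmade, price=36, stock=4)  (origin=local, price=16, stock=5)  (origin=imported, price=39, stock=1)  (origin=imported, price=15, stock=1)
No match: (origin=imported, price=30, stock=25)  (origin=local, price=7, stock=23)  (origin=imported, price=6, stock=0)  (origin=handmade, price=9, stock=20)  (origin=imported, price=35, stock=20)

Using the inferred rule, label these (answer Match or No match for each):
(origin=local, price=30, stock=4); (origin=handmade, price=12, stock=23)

The common property of the 'Match' items is: price ≥ 7 AND stock ≤ 5. No 'No match' item has it.
(origin=local, price=30, stock=4) → price = 30, stock = 4 → Match. (origin=handmade, price=12, stock=23) → price = 12, stock = 23 → No match.

Match, No match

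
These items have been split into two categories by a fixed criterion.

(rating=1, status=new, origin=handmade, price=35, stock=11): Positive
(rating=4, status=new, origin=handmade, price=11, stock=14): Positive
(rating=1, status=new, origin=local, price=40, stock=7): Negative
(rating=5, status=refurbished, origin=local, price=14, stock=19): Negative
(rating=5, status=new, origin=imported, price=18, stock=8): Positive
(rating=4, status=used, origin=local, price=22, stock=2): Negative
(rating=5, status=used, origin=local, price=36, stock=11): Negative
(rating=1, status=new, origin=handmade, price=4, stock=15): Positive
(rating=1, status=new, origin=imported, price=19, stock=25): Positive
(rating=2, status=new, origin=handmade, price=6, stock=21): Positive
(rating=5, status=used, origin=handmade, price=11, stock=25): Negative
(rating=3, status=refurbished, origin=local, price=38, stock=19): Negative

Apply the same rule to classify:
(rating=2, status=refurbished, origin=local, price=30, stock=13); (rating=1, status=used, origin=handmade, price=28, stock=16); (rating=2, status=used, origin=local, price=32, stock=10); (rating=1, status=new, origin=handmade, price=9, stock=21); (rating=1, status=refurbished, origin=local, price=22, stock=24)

The distinguishing property — status is new AND stock ≥ 8 — holds for all the 'Positive' cases and none of the 'Negative' cases.
Negative: (rating=2, status=refurbished, origin=local, price=30, stock=13), since status is refurbished, stock = 13. Negative: (rating=1, status=used, origin=handmade, price=28, stock=16), since status is used, stock = 16. Negative: (rating=2, status=used, origin=local, price=32, stock=10), since status is used, stock = 10. Positive: (rating=1, status=new, origin=handmade, price=9, stock=21), since status is new, stock = 21. Negative: (rating=1, status=refurbished, origin=local, price=22, stock=24), since status is refurbished, stock = 24.

Negative, Negative, Negative, Positive, Negative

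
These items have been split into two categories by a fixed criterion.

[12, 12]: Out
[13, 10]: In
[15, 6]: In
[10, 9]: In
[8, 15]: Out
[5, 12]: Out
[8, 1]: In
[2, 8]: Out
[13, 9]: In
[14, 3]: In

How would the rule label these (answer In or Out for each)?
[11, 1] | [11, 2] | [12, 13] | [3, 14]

In, In, Out, Out

The distinguishing property — first > second — holds for all the 'In' cases and none of the 'Out' cases.
[11, 1] → 11 > 1 → In. [11, 2] → 11 > 2 → In. [12, 13] → 12 < 13 → Out. [3, 14] → 3 < 14 → Out.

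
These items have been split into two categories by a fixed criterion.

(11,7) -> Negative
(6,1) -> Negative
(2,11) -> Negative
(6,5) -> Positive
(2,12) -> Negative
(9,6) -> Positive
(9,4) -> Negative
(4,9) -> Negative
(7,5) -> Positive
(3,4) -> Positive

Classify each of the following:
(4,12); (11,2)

Negative, Negative

Every 'Positive' example satisfies: |first − second| ≤ 3. None of the 'Negative' examples do.
(4,12): |4−12| = 8, does not fit → Negative. (11,2): |11−2| = 9, does not fit → Negative.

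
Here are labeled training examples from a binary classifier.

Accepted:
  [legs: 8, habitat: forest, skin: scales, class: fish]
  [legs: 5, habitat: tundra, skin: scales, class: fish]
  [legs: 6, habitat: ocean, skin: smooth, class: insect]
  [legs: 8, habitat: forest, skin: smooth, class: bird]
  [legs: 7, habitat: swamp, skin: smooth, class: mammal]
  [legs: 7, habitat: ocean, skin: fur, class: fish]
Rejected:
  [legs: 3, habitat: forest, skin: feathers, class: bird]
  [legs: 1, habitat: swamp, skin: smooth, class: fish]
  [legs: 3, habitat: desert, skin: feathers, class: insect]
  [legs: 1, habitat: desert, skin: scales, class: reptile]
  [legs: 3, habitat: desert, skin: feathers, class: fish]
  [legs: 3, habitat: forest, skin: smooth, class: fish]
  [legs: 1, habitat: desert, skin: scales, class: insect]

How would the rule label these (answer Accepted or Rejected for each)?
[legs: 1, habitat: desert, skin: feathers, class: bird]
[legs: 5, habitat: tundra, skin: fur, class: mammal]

Rejected, Accepted

The simplest hypothesis consistent with all the labels is: legs ≥ 5.
[legs: 1, habitat: desert, skin: feathers, class: bird]: Rejected (legs = 1). [legs: 5, habitat: tundra, skin: fur, class: mammal]: Accepted (legs = 5).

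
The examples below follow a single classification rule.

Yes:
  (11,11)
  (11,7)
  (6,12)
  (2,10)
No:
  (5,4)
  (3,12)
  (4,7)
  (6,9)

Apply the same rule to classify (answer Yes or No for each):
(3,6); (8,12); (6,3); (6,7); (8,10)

No, Yes, No, No, Yes

Every 'Yes' example satisfies: sum is even. None of the 'No' examples do.
(3,6): 3+6 = 9 — doesn't match, so No. (8,12): 8+12 = 20 — has this property, so Yes. (6,3): 6+3 = 9 — doesn't match, so No. (6,7): 6+7 = 13 — doesn't match, so No. (8,10): 8+10 = 18 — has this property, so Yes.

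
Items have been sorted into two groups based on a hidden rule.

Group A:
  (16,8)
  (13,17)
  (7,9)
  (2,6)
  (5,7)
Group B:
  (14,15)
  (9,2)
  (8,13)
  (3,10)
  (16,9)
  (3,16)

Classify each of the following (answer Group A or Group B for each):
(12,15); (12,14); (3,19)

Group B, Group A, Group A

Every 'Group A' example satisfies: sum is even. None of the 'Group B' examples do.
Group B: (12,15), since 12+15 = 27.
Group A: (12,14), since 12+14 = 26.
Group A: (3,19), since 3+19 = 22.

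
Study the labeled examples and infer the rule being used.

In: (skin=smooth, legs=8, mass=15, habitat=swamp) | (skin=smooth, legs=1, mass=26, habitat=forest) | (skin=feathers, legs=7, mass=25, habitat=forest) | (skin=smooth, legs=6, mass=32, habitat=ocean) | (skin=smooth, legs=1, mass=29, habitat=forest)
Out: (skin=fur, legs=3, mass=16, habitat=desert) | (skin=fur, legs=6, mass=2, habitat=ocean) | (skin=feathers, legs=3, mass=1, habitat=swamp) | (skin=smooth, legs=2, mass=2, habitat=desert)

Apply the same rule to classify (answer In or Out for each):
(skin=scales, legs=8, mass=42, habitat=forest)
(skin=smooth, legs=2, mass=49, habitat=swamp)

In, In

The simplest hypothesis consistent with all the labels is: legs = 8 OR mass ≥ 25.
In: (skin=scales, legs=8, mass=42, habitat=forest), since legs = 8, mass = 42.
In: (skin=smooth, legs=2, mass=49, habitat=swamp), since legs = 2, mass = 49.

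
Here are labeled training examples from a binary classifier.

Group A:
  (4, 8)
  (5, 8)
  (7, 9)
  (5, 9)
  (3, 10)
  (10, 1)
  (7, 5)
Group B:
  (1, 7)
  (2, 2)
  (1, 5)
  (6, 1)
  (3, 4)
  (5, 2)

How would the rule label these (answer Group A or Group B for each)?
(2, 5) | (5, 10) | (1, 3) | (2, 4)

Group B, Group A, Group B, Group B

Every 'Group A' example satisfies: sum ≥ 11. None of the 'Group B' examples do.
(2, 5): Group B (2+5 = 7).
(5, 10): Group A (5+10 = 15).
(1, 3): Group B (1+3 = 4).
(2, 4): Group B (2+4 = 6).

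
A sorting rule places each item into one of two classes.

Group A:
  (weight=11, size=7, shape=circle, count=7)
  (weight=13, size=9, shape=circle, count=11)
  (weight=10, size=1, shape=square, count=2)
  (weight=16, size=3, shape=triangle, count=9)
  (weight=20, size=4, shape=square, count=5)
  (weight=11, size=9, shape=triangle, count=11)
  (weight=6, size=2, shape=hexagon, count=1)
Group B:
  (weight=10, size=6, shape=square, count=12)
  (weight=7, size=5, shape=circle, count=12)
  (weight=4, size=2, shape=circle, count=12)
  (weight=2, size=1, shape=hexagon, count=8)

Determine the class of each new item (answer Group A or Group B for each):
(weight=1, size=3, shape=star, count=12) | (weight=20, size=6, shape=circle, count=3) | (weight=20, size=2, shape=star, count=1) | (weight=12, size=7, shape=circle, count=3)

Group B, Group A, Group A, Group A

The simplest hypothesis consistent with all the labels is: weight ≥ 4 AND count ≤ 11.
(weight=1, size=3, shape=star, count=12) → weight = 1, count = 12 → Group B. (weight=20, size=6, shape=circle, count=3) → weight = 20, count = 3 → Group A. (weight=20, size=2, shape=star, count=1) → weight = 20, count = 1 → Group A. (weight=12, size=7, shape=circle, count=3) → weight = 12, count = 3 → Group A.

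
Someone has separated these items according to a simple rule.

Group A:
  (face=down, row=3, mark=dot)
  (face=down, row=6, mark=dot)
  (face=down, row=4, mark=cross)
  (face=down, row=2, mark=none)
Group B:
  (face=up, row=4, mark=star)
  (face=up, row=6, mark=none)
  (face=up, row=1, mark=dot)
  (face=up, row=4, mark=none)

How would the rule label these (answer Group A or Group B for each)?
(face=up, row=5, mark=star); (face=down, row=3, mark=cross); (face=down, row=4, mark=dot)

Group B, Group A, Group A

All 'Group A' examples share one property — face is down — and every 'Group B' example lacks it.
Group B: (face=up, row=5, mark=star), since face is up. Group A: (face=down, row=3, mark=cross), since face is down. Group A: (face=down, row=4, mark=dot), since face is down.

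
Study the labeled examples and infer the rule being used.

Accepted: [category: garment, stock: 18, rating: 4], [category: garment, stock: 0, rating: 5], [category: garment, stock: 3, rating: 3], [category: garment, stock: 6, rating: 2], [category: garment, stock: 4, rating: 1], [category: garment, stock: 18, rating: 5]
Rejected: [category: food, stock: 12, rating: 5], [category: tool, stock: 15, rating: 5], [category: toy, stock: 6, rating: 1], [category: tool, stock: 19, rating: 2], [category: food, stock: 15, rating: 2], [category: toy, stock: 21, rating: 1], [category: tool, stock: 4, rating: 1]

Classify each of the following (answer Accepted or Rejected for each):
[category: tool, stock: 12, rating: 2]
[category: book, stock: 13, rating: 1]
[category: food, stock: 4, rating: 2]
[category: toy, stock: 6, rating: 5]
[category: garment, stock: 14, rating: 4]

Rejected, Rejected, Rejected, Rejected, Accepted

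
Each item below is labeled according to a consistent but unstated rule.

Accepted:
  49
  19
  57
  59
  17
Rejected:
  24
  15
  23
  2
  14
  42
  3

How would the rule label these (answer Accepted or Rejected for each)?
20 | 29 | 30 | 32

The classifier is using: digit sum ≥ 7.
20 → digit sum 2+0 = 2 → Rejected. 29 → digit sum 2+9 = 11 → Accepted. 30 → digit sum 3+0 = 3 → Rejected. 32 → digit sum 3+2 = 5 → Rejected.

Rejected, Accepted, Rejected, Rejected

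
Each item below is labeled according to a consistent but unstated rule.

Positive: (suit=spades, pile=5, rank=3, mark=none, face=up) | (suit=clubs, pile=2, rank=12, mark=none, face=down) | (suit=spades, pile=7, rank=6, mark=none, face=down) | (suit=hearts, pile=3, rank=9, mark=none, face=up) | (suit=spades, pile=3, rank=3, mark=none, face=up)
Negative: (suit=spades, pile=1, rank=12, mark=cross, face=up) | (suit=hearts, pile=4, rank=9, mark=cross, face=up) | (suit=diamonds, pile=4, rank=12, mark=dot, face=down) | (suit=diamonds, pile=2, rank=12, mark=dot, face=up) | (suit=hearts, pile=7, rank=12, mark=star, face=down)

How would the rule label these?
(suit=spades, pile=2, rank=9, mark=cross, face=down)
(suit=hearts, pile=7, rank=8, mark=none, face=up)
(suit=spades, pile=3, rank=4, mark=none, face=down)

A rule that fits every label: mark is none — true of each 'Positive' example, false of each 'Negative' one.
(suit=spades, pile=2, rank=9, mark=cross, face=down): mark is cross, doesn't match → Negative.
(suit=hearts, pile=7, rank=8, mark=none, face=up): mark is none, passes → Positive.
(suit=spades, pile=3, rank=4, mark=none, face=down): mark is none, passes → Positive.

Negative, Positive, Positive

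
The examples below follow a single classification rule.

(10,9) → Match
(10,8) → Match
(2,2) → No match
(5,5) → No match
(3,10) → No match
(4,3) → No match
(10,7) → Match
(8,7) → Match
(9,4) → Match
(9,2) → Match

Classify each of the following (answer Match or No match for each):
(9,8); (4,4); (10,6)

Match, No match, Match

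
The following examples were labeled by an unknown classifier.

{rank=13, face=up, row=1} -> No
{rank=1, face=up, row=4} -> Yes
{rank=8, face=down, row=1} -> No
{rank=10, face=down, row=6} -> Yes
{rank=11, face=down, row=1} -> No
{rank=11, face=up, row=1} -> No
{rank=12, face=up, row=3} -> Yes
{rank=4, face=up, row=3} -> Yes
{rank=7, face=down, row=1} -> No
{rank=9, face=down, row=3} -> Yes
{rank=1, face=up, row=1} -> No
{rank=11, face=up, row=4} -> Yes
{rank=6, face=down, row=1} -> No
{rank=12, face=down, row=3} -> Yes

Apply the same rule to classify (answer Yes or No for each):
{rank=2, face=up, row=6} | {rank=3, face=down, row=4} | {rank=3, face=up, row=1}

Yes, Yes, No

A rule that fits every label: row ≥ 3 — true of each 'Yes' example, false of each 'No' one.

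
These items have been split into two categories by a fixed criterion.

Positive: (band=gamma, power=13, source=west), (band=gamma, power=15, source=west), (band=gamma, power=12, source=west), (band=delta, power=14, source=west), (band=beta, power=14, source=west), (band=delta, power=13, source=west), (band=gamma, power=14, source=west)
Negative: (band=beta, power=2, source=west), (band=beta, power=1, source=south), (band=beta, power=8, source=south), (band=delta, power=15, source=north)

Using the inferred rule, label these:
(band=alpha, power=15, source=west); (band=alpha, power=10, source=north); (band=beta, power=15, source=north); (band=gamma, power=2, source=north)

Rule: source is west AND power ≥ 8. This holds for each 'Positive' example and fails for each 'Negative' one.
(band=alpha, power=15, source=west): source is west, power = 15 — passes, so Positive. (band=alpha, power=10, source=north): source is north, power = 10 — lacks this property, so Negative. (band=beta, power=15, source=north): source is north, power = 15 — lacks this property, so Negative. (band=gamma, power=2, source=north): source is north, power = 2 — lacks this property, so Negative.

Positive, Negative, Negative, Negative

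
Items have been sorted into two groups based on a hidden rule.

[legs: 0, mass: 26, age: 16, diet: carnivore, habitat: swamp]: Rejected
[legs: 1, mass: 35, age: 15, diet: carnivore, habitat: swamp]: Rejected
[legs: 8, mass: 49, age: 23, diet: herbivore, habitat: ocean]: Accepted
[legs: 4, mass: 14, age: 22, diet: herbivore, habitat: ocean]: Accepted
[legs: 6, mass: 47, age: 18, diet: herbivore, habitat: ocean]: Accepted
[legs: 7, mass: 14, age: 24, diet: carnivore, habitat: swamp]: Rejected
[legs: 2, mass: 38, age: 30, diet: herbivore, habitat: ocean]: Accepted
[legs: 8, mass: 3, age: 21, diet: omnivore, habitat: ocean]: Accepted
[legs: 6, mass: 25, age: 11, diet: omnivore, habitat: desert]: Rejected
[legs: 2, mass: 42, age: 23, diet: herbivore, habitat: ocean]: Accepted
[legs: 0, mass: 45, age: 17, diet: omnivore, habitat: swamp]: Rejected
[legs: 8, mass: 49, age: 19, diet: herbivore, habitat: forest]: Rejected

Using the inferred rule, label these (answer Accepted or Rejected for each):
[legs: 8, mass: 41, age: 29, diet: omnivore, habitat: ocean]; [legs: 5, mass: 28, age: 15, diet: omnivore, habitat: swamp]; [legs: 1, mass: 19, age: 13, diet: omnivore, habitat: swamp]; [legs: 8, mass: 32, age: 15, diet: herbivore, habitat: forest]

Accepted, Rejected, Rejected, Rejected

One predicate separates the groups cleanly: habitat is ocean.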